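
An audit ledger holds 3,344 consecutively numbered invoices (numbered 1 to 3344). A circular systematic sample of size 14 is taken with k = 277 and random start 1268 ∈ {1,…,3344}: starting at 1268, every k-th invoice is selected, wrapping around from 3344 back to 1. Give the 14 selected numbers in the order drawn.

Selection 1: 1268
Selection 2: 1268 + 277 = 1545
Selection 3: 1545 + 277 = 1822
Selection 4: 1822 + 277 = 2099
Selection 5: 2099 + 277 = 2376
Selection 6: 2376 + 277 = 2653
Selection 7: 2653 + 277 = 2930
Selection 8: 2930 + 277 = 3207
Selection 9: 3207 + 277 = 3484 → 3484 − 3344 = 140
Selection 10: 140 + 277 = 417
Selection 11: 417 + 277 = 694
Selection 12: 694 + 277 = 971
Selection 13: 971 + 277 = 1248
Selection 14: 1248 + 277 = 1525

1268, 1545, 1822, 2099, 2376, 2653, 2930, 3207, 140, 417, 694, 971, 1248, 1525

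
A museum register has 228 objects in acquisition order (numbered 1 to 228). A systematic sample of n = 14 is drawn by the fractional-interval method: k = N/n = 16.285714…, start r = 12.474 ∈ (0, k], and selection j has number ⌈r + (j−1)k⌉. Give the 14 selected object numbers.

13, 29, 46, 62, 78, 94, 111, 127, 143, 160, 176, 192, 208, 225

j=1: r + 0k = 12.474 → ⌈·⌉ = 13
j=2: r + 1k = 28.759714… → ⌈·⌉ = 29
j=3: r + 2k = 45.045428… → ⌈·⌉ = 46
j=4: r + 3k = 61.331142… → ⌈·⌉ = 62
j=5: r + 4k = 77.616857… → ⌈·⌉ = 78
j=6: r + 5k = 93.902571… → ⌈·⌉ = 94
j=7: r + 6k = 110.188285… → ⌈·⌉ = 111
j=8: r + 7k = 126.474 → ⌈·⌉ = 127
j=9: r + 8k = 142.759714… → ⌈·⌉ = 143
j=10: r + 9k = 159.045428… → ⌈·⌉ = 160
j=11: r + 10k = 175.331142… → ⌈·⌉ = 176
j=12: r + 11k = 191.616857… → ⌈·⌉ = 192
j=13: r + 12k = 207.902571… → ⌈·⌉ = 208
j=14: r + 13k = 224.188285… → ⌈·⌉ = 225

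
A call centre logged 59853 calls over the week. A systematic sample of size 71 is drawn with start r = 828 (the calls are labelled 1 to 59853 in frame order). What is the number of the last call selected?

k = 59853/71 = 843
71st selection = r + (71−1)·k = 828 + 70×843 = 828 + 59010 = 59838

59838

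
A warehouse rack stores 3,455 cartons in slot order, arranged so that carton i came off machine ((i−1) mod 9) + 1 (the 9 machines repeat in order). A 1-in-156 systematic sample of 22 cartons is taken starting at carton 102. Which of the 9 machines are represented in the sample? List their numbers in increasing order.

3, 6, 9

Consecutive selections differ by k = 156, so their machine numbers differ by 156 mod 9 = 3.
gcd(156, 9) = 3, so the sample visits 9/3 = 3 distinct residues mod 9.
Start 102 is machine 3; the machines hit are 3, 6, 9.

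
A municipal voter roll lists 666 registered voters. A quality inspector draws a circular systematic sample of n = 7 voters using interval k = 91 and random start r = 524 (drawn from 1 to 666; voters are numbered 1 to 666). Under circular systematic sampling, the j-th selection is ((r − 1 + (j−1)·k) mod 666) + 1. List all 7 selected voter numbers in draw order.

524, 615, 40, 131, 222, 313, 404

Selection 1: 524
Selection 2: 524 + 91 = 615
Selection 3: 615 + 91 = 706 → 706 − 666 = 40
Selection 4: 40 + 91 = 131
Selection 5: 131 + 91 = 222
Selection 6: 222 + 91 = 313
Selection 7: 313 + 91 = 404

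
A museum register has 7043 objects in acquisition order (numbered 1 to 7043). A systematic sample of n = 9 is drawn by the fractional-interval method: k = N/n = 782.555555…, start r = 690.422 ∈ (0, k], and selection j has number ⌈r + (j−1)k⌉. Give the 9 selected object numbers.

691, 1473, 2256, 3039, 3821, 4604, 5386, 6169, 6951

j=1: r + 0k = 690.422 → ⌈·⌉ = 691
j=2: r + 1k = 1472.977555… → ⌈·⌉ = 1473
j=3: r + 2k = 2255.533111… → ⌈·⌉ = 2256
j=4: r + 3k = 3038.088666… → ⌈·⌉ = 3039
j=5: r + 4k = 3820.644222… → ⌈·⌉ = 3821
j=6: r + 5k = 4603.199777… → ⌈·⌉ = 4604
j=7: r + 6k = 5385.755333… → ⌈·⌉ = 5386
j=8: r + 7k = 6168.310888… → ⌈·⌉ = 6169
j=9: r + 8k = 6950.866444… → ⌈·⌉ = 6951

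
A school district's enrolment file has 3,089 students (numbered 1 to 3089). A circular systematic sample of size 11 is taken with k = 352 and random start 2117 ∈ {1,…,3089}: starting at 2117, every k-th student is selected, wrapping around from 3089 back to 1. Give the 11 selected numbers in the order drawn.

2117, 2469, 2821, 84, 436, 788, 1140, 1492, 1844, 2196, 2548

Selection 1: 2117
Selection 2: 2117 + 352 = 2469
Selection 3: 2469 + 352 = 2821
Selection 4: 2821 + 352 = 3173 → 3173 − 3089 = 84
Selection 5: 84 + 352 = 436
Selection 6: 436 + 352 = 788
Selection 7: 788 + 352 = 1140
Selection 8: 1140 + 352 = 1492
Selection 9: 1492 + 352 = 1844
Selection 10: 1844 + 352 = 2196
Selection 11: 2196 + 352 = 2548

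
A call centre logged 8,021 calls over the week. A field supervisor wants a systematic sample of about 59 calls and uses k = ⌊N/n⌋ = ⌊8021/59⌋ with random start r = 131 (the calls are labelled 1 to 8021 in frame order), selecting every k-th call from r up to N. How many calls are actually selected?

k = ⌊8021/59⌋ = 135
Achieved size = ⌊(8021 − 131)/135⌋ + 1 = ⌊7890/135⌋ + 1 = 58 + 1 = 59
(last selection: 131 + 58×135 = 7961 ≤ 8021; next would be 8096 > 8021)

59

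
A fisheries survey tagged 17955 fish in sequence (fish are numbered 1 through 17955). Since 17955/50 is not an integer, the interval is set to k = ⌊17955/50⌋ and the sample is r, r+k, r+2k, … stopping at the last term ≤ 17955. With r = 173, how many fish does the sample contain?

k = ⌊17955/50⌋ = 359
Achieved size = ⌊(17955 − 173)/359⌋ + 1 = ⌊17782/359⌋ + 1 = 49 + 1 = 50
(last selection: 173 + 49×359 = 17764 ≤ 17955; next would be 18123 > 17955)

50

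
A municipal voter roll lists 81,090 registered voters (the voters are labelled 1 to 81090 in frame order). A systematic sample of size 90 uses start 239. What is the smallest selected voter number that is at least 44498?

45289

k = 81090/90 = 901
Steps past start: ⌈(44498 − 239)/901⌉ = ⌈44259/901⌉ = 50
Selected voter: 239 + 50×901 = 45289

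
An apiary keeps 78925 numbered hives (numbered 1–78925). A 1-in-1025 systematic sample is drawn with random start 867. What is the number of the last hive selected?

78767

k = 1025
77th selection = r + (77−1)·k = 867 + 76×1025 = 867 + 77900 = 78767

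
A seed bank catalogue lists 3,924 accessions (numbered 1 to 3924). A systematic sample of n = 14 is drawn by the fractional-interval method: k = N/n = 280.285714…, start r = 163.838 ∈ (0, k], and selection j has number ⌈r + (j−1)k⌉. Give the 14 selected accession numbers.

j=1: r + 0k = 163.838 → ⌈·⌉ = 164
j=2: r + 1k = 444.123714… → ⌈·⌉ = 445
j=3: r + 2k = 724.409428… → ⌈·⌉ = 725
j=4: r + 3k = 1004.695142… → ⌈·⌉ = 1005
j=5: r + 4k = 1284.980857… → ⌈·⌉ = 1285
j=6: r + 5k = 1565.266571… → ⌈·⌉ = 1566
j=7: r + 6k = 1845.552285… → ⌈·⌉ = 1846
j=8: r + 7k = 2125.838 → ⌈·⌉ = 2126
j=9: r + 8k = 2406.123714… → ⌈·⌉ = 2407
j=10: r + 9k = 2686.409428… → ⌈·⌉ = 2687
j=11: r + 10k = 2966.695142… → ⌈·⌉ = 2967
j=12: r + 11k = 3246.980857… → ⌈·⌉ = 3247
j=13: r + 12k = 3527.266571… → ⌈·⌉ = 3528
j=14: r + 13k = 3807.552285… → ⌈·⌉ = 3808

164, 445, 725, 1005, 1285, 1566, 1846, 2126, 2407, 2687, 2967, 3247, 3528, 3808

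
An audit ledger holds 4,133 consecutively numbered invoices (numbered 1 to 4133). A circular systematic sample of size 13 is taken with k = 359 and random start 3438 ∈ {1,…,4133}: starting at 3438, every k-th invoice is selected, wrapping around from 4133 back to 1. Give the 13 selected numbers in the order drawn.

Selection 1: 3438
Selection 2: 3438 + 359 = 3797
Selection 3: 3797 + 359 = 4156 → 4156 − 4133 = 23
Selection 4: 23 + 359 = 382
Selection 5: 382 + 359 = 741
Selection 6: 741 + 359 = 1100
Selection 7: 1100 + 359 = 1459
Selection 8: 1459 + 359 = 1818
Selection 9: 1818 + 359 = 2177
Selection 10: 2177 + 359 = 2536
Selection 11: 2536 + 359 = 2895
Selection 12: 2895 + 359 = 3254
Selection 13: 3254 + 359 = 3613

3438, 3797, 23, 382, 741, 1100, 1459, 1818, 2177, 2536, 2895, 3254, 3613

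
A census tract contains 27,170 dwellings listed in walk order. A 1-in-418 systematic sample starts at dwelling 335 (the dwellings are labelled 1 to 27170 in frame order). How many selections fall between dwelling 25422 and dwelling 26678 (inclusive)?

k = 418
First selection ≥ 25422: 335 + ⌈(25422−335)/418⌉·418 = 335 + 61×418 = 25833
Last selection ≤ 26678: 335 + ⌊(26678−335)/418⌋·418 = 335 + 63×418 = 26669
Count = 63 − 61 + 1 = 3

3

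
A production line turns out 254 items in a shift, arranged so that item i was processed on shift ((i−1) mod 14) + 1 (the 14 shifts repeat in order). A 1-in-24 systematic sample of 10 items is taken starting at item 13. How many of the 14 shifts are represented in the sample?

Consecutive selections differ by k = 24, so their shift numbers differ by 24 mod 14 = 10.
gcd(24, 14) = 2, so the sample visits 14/2 = 7 distinct residues mod 14.
Start 13 is shift 13; the shifts hit are 1, 3, 5, 7, 9, 11, 13.

7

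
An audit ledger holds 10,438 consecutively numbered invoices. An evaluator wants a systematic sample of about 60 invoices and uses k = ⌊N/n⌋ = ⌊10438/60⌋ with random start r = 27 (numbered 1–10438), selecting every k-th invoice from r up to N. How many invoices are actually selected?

61

k = ⌊10438/60⌋ = 173
Achieved size = ⌊(10438 − 27)/173⌋ + 1 = ⌊10411/173⌋ + 1 = 60 + 1 = 61
(last selection: 27 + 60×173 = 10407 ≤ 10438; next would be 10580 > 10438)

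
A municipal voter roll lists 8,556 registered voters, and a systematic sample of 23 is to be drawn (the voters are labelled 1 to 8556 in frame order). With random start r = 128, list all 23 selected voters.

k = N/n = 8556/23 = 372
voter 1: 128
voter 2: 128 + 372 = 500
voter 3: 500 + 372 = 872
voter 4: 872 + 372 = 1244
voter 5: 1244 + 372 = 1616
voter 6: 1616 + 372 = 1988
voter 7: 1988 + 372 = 2360
voter 8: 2360 + 372 = 2732
voter 9: 2732 + 372 = 3104
voter 10: 3104 + 372 = 3476
voter 11: 3476 + 372 = 3848
voter 12: 3848 + 372 = 4220
voter 13: 4220 + 372 = 4592
voter 14: 4592 + 372 = 4964
voter 15: 4964 + 372 = 5336
voter 16: 5336 + 372 = 5708
voter 17: 5708 + 372 = 6080
voter 18: 6080 + 372 = 6452
voter 19: 6452 + 372 = 6824
voter 20: 6824 + 372 = 7196
voter 21: 7196 + 372 = 7568
voter 22: 7568 + 372 = 7940
voter 23: 7940 + 372 = 8312

128, 500, 872, 1244, 1616, 1988, 2360, 2732, 3104, 3476, 3848, 4220, 4592, 4964, 5336, 5708, 6080, 6452, 6824, 7196, 7568, 7940, 8312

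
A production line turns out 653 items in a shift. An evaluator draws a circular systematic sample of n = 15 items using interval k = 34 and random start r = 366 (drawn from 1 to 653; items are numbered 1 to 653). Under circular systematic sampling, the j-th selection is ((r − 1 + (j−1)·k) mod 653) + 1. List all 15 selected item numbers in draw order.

366, 400, 434, 468, 502, 536, 570, 604, 638, 19, 53, 87, 121, 155, 189

Selection 1: 366
Selection 2: 366 + 34 = 400
Selection 3: 400 + 34 = 434
Selection 4: 434 + 34 = 468
Selection 5: 468 + 34 = 502
Selection 6: 502 + 34 = 536
Selection 7: 536 + 34 = 570
Selection 8: 570 + 34 = 604
Selection 9: 604 + 34 = 638
Selection 10: 638 + 34 = 672 → 672 − 653 = 19
Selection 11: 19 + 34 = 53
Selection 12: 53 + 34 = 87
Selection 13: 87 + 34 = 121
Selection 14: 121 + 34 = 155
Selection 15: 155 + 34 = 189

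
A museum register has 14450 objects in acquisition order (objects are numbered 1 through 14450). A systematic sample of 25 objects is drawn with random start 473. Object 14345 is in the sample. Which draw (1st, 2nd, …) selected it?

k = 14450/25 = 578
position = (14345 − 473)/578 + 1 = 13872/578 + 1 = 24 + 1 = 25

25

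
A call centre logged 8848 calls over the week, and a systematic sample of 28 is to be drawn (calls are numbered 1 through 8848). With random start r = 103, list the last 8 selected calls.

k = N/n = 8848/28 = 316
21st selection = 103 + 20×316 = 6423
22nd: 6423 + 316 = 6739
23rd: 6739 + 316 = 7055
24th: 7055 + 316 = 7371
25th: 7371 + 316 = 7687
26th: 7687 + 316 = 8003
27th: 8003 + 316 = 8319
28th: 8319 + 316 = 8635

6423, 6739, 7055, 7371, 7687, 8003, 8319, 8635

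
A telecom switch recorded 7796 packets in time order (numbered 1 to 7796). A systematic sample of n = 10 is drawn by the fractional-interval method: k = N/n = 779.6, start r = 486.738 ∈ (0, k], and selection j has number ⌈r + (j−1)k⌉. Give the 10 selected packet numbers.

487, 1267, 2046, 2826, 3606, 4385, 5165, 5944, 6724, 7504

j=1: r + 0k = 486.738 → ⌈·⌉ = 487
j=2: r + 1k = 1266.338 → ⌈·⌉ = 1267
j=3: r + 2k = 2045.938 → ⌈·⌉ = 2046
j=4: r + 3k = 2825.538 → ⌈·⌉ = 2826
j=5: r + 4k = 3605.138 → ⌈·⌉ = 3606
j=6: r + 5k = 4384.738 → ⌈·⌉ = 4385
j=7: r + 6k = 5164.338 → ⌈·⌉ = 5165
j=8: r + 7k = 5943.938 → ⌈·⌉ = 5944
j=9: r + 8k = 6723.538 → ⌈·⌉ = 6724
j=10: r + 9k = 7503.138 → ⌈·⌉ = 7504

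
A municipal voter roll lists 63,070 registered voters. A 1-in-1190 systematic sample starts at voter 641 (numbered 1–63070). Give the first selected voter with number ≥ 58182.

58951

k = 1190
Steps past start: ⌈(58182 − 641)/1190⌉ = ⌈57541/1190⌉ = 49
Selected voter: 641 + 49×1190 = 58951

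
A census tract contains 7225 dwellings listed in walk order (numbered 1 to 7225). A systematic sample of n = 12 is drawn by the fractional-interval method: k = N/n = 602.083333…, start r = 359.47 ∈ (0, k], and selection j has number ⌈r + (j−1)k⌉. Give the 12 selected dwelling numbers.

j=1: r + 0k = 359.47 → ⌈·⌉ = 360
j=2: r + 1k = 961.553333… → ⌈·⌉ = 962
j=3: r + 2k = 1563.636666… → ⌈·⌉ = 1564
j=4: r + 3k = 2165.72 → ⌈·⌉ = 2166
j=5: r + 4k = 2767.803333… → ⌈·⌉ = 2768
j=6: r + 5k = 3369.886666… → ⌈·⌉ = 3370
j=7: r + 6k = 3971.97 → ⌈·⌉ = 3972
j=8: r + 7k = 4574.053333… → ⌈·⌉ = 4575
j=9: r + 8k = 5176.136666… → ⌈·⌉ = 5177
j=10: r + 9k = 5778.22 → ⌈·⌉ = 5779
j=11: r + 10k = 6380.303333… → ⌈·⌉ = 6381
j=12: r + 11k = 6982.386666… → ⌈·⌉ = 6983

360, 962, 1564, 2166, 2768, 3370, 3972, 4575, 5177, 5779, 6381, 6983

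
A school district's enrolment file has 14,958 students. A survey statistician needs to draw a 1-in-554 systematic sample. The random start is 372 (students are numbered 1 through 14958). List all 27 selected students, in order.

student 1: 372
student 2: 372 + 554 = 926
student 3: 926 + 554 = 1480
student 4: 1480 + 554 = 2034
student 5: 2034 + 554 = 2588
student 6: 2588 + 554 = 3142
student 7: 3142 + 554 = 3696
student 8: 3696 + 554 = 4250
student 9: 4250 + 554 = 4804
student 10: 4804 + 554 = 5358
student 11: 5358 + 554 = 5912
student 12: 5912 + 554 = 6466
student 13: 6466 + 554 = 7020
student 14: 7020 + 554 = 7574
student 15: 7574 + 554 = 8128
student 16: 8128 + 554 = 8682
student 17: 8682 + 554 = 9236
student 18: 9236 + 554 = 9790
student 19: 9790 + 554 = 10344
student 20: 10344 + 554 = 10898
student 21: 10898 + 554 = 11452
student 22: 11452 + 554 = 12006
student 23: 12006 + 554 = 12560
student 24: 12560 + 554 = 13114
student 25: 13114 + 554 = 13668
student 26: 13668 + 554 = 14222
student 27: 14222 + 554 = 14776

372, 926, 1480, 2034, 2588, 3142, 3696, 4250, 4804, 5358, 5912, 6466, 7020, 7574, 8128, 8682, 9236, 9790, 10344, 10898, 11452, 12006, 12560, 13114, 13668, 14222, 14776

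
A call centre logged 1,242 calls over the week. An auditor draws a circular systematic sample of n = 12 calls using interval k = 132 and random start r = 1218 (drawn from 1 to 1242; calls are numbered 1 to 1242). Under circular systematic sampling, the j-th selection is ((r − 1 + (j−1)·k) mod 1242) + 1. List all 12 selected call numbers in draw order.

1218, 108, 240, 372, 504, 636, 768, 900, 1032, 1164, 54, 186

Selection 1: 1218
Selection 2: 1218 + 132 = 1350 → 1350 − 1242 = 108
Selection 3: 108 + 132 = 240
Selection 4: 240 + 132 = 372
Selection 5: 372 + 132 = 504
Selection 6: 504 + 132 = 636
Selection 7: 636 + 132 = 768
Selection 8: 768 + 132 = 900
Selection 9: 900 + 132 = 1032
Selection 10: 1032 + 132 = 1164
Selection 11: 1164 + 132 = 1296 → 1296 − 1242 = 54
Selection 12: 54 + 132 = 186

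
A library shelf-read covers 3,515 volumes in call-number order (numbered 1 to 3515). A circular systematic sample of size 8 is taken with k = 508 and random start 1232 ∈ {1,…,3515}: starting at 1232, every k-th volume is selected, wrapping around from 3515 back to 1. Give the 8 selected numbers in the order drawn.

1232, 1740, 2248, 2756, 3264, 257, 765, 1273

Selection 1: 1232
Selection 2: 1232 + 508 = 1740
Selection 3: 1740 + 508 = 2248
Selection 4: 2248 + 508 = 2756
Selection 5: 2756 + 508 = 3264
Selection 6: 3264 + 508 = 3772 → 3772 − 3515 = 257
Selection 7: 257 + 508 = 765
Selection 8: 765 + 508 = 1273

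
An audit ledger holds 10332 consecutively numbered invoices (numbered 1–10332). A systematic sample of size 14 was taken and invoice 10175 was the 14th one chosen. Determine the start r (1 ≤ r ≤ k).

581

k = 10332/14 = 738
r = 10175 − (14−1)×738 = 10175 − 9594 = 581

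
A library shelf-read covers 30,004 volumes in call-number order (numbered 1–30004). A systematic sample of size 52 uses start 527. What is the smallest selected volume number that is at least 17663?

k = 30004/52 = 577
Steps past start: ⌈(17663 − 527)/577⌉ = ⌈17136/577⌉ = 30
Selected volume: 527 + 30×577 = 17837

17837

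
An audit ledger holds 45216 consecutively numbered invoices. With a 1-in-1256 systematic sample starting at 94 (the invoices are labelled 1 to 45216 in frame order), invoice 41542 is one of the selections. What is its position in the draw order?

k = 1256
position = (41542 − 94)/1256 + 1 = 41448/1256 + 1 = 33 + 1 = 34

34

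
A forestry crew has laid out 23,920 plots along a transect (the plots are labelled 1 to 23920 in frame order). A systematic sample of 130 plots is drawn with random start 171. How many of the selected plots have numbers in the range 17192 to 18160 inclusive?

k = 23920/130 = 184
First selection ≥ 17192: 171 + ⌈(17192−171)/184⌉·184 = 171 + 93×184 = 17283
Last selection ≤ 18160: 171 + ⌊(18160−171)/184⌋·184 = 171 + 97×184 = 18019
Count = 97 − 93 + 1 = 5

5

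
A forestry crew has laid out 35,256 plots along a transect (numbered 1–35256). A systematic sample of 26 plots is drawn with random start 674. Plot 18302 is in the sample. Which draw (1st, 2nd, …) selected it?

k = 35256/26 = 1356
position = (18302 − 674)/1356 + 1 = 17628/1356 + 1 = 13 + 1 = 14

14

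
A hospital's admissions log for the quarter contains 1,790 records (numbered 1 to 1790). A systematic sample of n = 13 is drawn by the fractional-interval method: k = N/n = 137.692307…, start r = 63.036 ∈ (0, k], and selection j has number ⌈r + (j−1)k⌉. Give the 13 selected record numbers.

64, 201, 339, 477, 614, 752, 890, 1027, 1165, 1303, 1440, 1578, 1716

j=1: r + 0k = 63.036 → ⌈·⌉ = 64
j=2: r + 1k = 200.728307… → ⌈·⌉ = 201
j=3: r + 2k = 338.420615… → ⌈·⌉ = 339
j=4: r + 3k = 476.112923… → ⌈·⌉ = 477
j=5: r + 4k = 613.805230… → ⌈·⌉ = 614
j=6: r + 5k = 751.497538… → ⌈·⌉ = 752
j=7: r + 6k = 889.189846… → ⌈·⌉ = 890
j=8: r + 7k = 1026.882153… → ⌈·⌉ = 1027
j=9: r + 8k = 1164.574461… → ⌈·⌉ = 1165
j=10: r + 9k = 1302.266769… → ⌈·⌉ = 1303
j=11: r + 10k = 1439.959076… → ⌈·⌉ = 1440
j=12: r + 11k = 1577.651384… → ⌈·⌉ = 1578
j=13: r + 12k = 1715.343692… → ⌈·⌉ = 1716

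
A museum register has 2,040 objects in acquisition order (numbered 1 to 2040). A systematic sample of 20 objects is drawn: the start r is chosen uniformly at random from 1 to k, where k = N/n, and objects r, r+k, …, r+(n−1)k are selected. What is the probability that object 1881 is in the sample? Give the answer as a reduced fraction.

k = 2040/20 = 102.
Object 1881 is selected iff r ≡ 1881 (mod 102); exactly one such r in {1,…,102}.
Inclusion probability = 1/102.

1/102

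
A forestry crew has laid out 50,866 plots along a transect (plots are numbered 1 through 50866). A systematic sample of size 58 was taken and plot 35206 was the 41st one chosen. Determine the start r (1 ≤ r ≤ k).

126

k = 50866/58 = 877
r = 35206 − (41−1)×877 = 35206 − 35080 = 126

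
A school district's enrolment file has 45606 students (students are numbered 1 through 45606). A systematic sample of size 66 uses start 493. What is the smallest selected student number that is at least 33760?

k = 45606/66 = 691
Steps past start: ⌈(33760 − 493)/691⌉ = ⌈33267/691⌉ = 49
Selected student: 493 + 49×691 = 34352

34352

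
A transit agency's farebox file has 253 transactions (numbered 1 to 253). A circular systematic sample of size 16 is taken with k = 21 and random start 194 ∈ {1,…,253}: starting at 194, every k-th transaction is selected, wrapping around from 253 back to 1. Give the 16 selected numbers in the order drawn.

Selection 1: 194
Selection 2: 194 + 21 = 215
Selection 3: 215 + 21 = 236
Selection 4: 236 + 21 = 257 → 257 − 253 = 4
Selection 5: 4 + 21 = 25
Selection 6: 25 + 21 = 46
Selection 7: 46 + 21 = 67
Selection 8: 67 + 21 = 88
Selection 9: 88 + 21 = 109
Selection 10: 109 + 21 = 130
Selection 11: 130 + 21 = 151
Selection 12: 151 + 21 = 172
Selection 13: 172 + 21 = 193
Selection 14: 193 + 21 = 214
Selection 15: 214 + 21 = 235
Selection 16: 235 + 21 = 256 → 256 − 253 = 3

194, 215, 236, 4, 25, 46, 67, 88, 109, 130, 151, 172, 193, 214, 235, 3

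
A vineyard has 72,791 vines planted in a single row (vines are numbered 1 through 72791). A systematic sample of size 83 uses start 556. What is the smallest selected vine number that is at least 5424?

5818

k = 72791/83 = 877
Steps past start: ⌈(5424 − 556)/877⌉ = ⌈4868/877⌉ = 6
Selected vine: 556 + 6×877 = 5818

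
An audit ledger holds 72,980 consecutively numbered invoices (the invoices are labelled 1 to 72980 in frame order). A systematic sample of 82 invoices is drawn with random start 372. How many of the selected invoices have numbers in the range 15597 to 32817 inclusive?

19

k = 72980/82 = 890
First selection ≥ 15597: 372 + ⌈(15597−372)/890⌉·890 = 372 + 18×890 = 16392
Last selection ≤ 32817: 372 + ⌊(32817−372)/890⌋·890 = 372 + 36×890 = 32412
Count = 36 − 18 + 1 = 19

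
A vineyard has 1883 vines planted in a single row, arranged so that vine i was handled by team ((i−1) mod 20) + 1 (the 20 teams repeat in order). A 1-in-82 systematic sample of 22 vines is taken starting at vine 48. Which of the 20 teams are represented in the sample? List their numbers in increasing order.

2, 4, 6, 8, 10, 12, 14, 16, 18, 20

Consecutive selections differ by k = 82, so their team numbers differ by 82 mod 20 = 2.
gcd(82, 20) = 2, so the sample visits 20/2 = 10 distinct residues mod 20.
Start 48 is team 8; the teams hit are 2, 4, 6, 8, 10, 12, 14, 16, 18, 20.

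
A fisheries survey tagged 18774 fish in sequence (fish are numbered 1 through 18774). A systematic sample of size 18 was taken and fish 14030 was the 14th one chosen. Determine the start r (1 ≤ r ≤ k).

471

k = 18774/18 = 1043
r = 14030 − (14−1)×1043 = 14030 − 13559 = 471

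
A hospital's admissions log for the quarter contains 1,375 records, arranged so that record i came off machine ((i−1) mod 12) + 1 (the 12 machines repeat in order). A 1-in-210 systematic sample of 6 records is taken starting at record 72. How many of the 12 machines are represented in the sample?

2

Consecutive selections differ by k = 210, so their machine numbers differ by 210 mod 12 = 6.
gcd(210, 12) = 6, so the sample visits 12/6 = 2 distinct residues mod 12.
Start 72 is machine 12; the machines hit are 6, 12.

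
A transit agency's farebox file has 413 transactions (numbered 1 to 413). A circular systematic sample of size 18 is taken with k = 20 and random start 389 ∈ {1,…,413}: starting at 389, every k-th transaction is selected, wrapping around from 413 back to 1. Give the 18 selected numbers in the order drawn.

Selection 1: 389
Selection 2: 389 + 20 = 409
Selection 3: 409 + 20 = 429 → 429 − 413 = 16
Selection 4: 16 + 20 = 36
Selection 5: 36 + 20 = 56
Selection 6: 56 + 20 = 76
Selection 7: 76 + 20 = 96
Selection 8: 96 + 20 = 116
Selection 9: 116 + 20 = 136
Selection 10: 136 + 20 = 156
Selection 11: 156 + 20 = 176
Selection 12: 176 + 20 = 196
Selection 13: 196 + 20 = 216
Selection 14: 216 + 20 = 236
Selection 15: 236 + 20 = 256
Selection 16: 256 + 20 = 276
Selection 17: 276 + 20 = 296
Selection 18: 296 + 20 = 316

389, 409, 16, 36, 56, 76, 96, 116, 136, 156, 176, 196, 216, 236, 256, 276, 296, 316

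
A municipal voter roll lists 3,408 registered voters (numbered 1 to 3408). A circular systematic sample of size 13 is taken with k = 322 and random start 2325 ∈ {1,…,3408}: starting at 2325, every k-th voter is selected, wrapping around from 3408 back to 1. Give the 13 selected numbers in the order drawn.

2325, 2647, 2969, 3291, 205, 527, 849, 1171, 1493, 1815, 2137, 2459, 2781

Selection 1: 2325
Selection 2: 2325 + 322 = 2647
Selection 3: 2647 + 322 = 2969
Selection 4: 2969 + 322 = 3291
Selection 5: 3291 + 322 = 3613 → 3613 − 3408 = 205
Selection 6: 205 + 322 = 527
Selection 7: 527 + 322 = 849
Selection 8: 849 + 322 = 1171
Selection 9: 1171 + 322 = 1493
Selection 10: 1493 + 322 = 1815
Selection 11: 1815 + 322 = 2137
Selection 12: 2137 + 322 = 2459
Selection 13: 2459 + 322 = 2781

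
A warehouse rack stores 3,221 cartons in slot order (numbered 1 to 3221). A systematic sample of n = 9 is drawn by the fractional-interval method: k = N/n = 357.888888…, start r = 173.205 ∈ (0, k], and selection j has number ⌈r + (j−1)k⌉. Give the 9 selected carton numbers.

174, 532, 889, 1247, 1605, 1963, 2321, 2679, 3037

j=1: r + 0k = 173.205 → ⌈·⌉ = 174
j=2: r + 1k = 531.093888… → ⌈·⌉ = 532
j=3: r + 2k = 888.982777… → ⌈·⌉ = 889
j=4: r + 3k = 1246.871666… → ⌈·⌉ = 1247
j=5: r + 4k = 1604.760555… → ⌈·⌉ = 1605
j=6: r + 5k = 1962.649444… → ⌈·⌉ = 1963
j=7: r + 6k = 2320.538333… → ⌈·⌉ = 2321
j=8: r + 7k = 2678.427222… → ⌈·⌉ = 2679
j=9: r + 8k = 3036.316111… → ⌈·⌉ = 3037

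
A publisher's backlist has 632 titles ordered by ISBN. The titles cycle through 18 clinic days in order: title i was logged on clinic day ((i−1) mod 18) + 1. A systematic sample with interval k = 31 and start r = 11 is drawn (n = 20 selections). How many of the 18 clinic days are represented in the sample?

18

Consecutive selections differ by k = 31, so their clinic day numbers differ by 31 mod 18 = 13.
gcd(31, 18) = 1, so the sample visits 18/1 = 18 distinct residues mod 18.
Start 11 is clinic day 11; the clinic days hit are 1, 2, 3, 4, 5, 6, 7, 8, 9, 10, 11, 12, 13, 14, 15, 16, 17, 18.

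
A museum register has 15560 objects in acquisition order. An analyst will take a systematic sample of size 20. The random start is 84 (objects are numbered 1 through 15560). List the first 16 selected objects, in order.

84, 862, 1640, 2418, 3196, 3974, 4752, 5530, 6308, 7086, 7864, 8642, 9420, 10198, 10976, 11754

k = N/n = 15560/20 = 778
object 1: 84
object 2: 84 + 778 = 862
object 3: 862 + 778 = 1640
object 4: 1640 + 778 = 2418
object 5: 2418 + 778 = 3196
object 6: 3196 + 778 = 3974
object 7: 3974 + 778 = 4752
object 8: 4752 + 778 = 5530
object 9: 5530 + 778 = 6308
object 10: 6308 + 778 = 7086
object 11: 7086 + 778 = 7864
object 12: 7864 + 778 = 8642
object 13: 8642 + 778 = 9420
object 14: 9420 + 778 = 10198
object 15: 10198 + 778 = 10976
object 16: 10976 + 778 = 11754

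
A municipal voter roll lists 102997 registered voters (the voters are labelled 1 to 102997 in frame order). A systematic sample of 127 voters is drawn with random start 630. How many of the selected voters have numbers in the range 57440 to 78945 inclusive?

26

k = 102997/127 = 811
First selection ≥ 57440: 630 + ⌈(57440−630)/811⌉·811 = 630 + 71×811 = 58211
Last selection ≤ 78945: 630 + ⌊(78945−630)/811⌋·811 = 630 + 96×811 = 78486
Count = 96 − 71 + 1 = 26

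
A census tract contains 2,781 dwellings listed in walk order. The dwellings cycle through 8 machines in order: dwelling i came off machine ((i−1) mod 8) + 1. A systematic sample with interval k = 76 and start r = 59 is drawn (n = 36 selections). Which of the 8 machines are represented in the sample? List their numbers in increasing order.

Consecutive selections differ by k = 76, so their machine numbers differ by 76 mod 8 = 4.
gcd(76, 8) = 4, so the sample visits 8/4 = 2 distinct residues mod 8.
Start 59 is machine 3; the machines hit are 3, 7.

3, 7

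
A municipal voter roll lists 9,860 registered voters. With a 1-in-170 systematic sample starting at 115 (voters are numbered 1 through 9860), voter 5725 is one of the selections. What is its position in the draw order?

k = 170
position = (5725 − 115)/170 + 1 = 5610/170 + 1 = 33 + 1 = 34

34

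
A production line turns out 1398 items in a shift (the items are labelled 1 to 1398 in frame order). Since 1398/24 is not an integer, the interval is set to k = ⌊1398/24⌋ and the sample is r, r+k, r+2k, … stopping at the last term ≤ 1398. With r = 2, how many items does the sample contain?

25

k = ⌊1398/24⌋ = 58
Achieved size = ⌊(1398 − 2)/58⌋ + 1 = ⌊1396/58⌋ + 1 = 24 + 1 = 25
(last selection: 2 + 24×58 = 1394 ≤ 1398; next would be 1452 > 1398)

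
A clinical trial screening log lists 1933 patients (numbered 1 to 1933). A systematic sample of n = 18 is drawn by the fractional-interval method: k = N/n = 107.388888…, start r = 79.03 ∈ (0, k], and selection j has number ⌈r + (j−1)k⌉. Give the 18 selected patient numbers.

j=1: r + 0k = 79.03 → ⌈·⌉ = 80
j=2: r + 1k = 186.418888… → ⌈·⌉ = 187
j=3: r + 2k = 293.807777… → ⌈·⌉ = 294
j=4: r + 3k = 401.196666… → ⌈·⌉ = 402
j=5: r + 4k = 508.585555… → ⌈·⌉ = 509
j=6: r + 5k = 615.974444… → ⌈·⌉ = 616
j=7: r + 6k = 723.363333… → ⌈·⌉ = 724
j=8: r + 7k = 830.752222… → ⌈·⌉ = 831
j=9: r + 8k = 938.141111… → ⌈·⌉ = 939
j=10: r + 9k = 1045.53 → ⌈·⌉ = 1046
j=11: r + 10k = 1152.918888… → ⌈·⌉ = 1153
j=12: r + 11k = 1260.307777… → ⌈·⌉ = 1261
j=13: r + 12k = 1367.696666… → ⌈·⌉ = 1368
j=14: r + 13k = 1475.085555… → ⌈·⌉ = 1476
j=15: r + 14k = 1582.474444… → ⌈·⌉ = 1583
j=16: r + 15k = 1689.863333… → ⌈·⌉ = 1690
j=17: r + 16k = 1797.252222… → ⌈·⌉ = 1798
j=18: r + 17k = 1904.641111… → ⌈·⌉ = 1905

80, 187, 294, 402, 509, 616, 724, 831, 939, 1046, 1153, 1261, 1368, 1476, 1583, 1690, 1798, 1905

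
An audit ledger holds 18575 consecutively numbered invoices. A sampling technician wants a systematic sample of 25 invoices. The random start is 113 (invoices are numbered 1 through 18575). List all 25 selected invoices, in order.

113, 856, 1599, 2342, 3085, 3828, 4571, 5314, 6057, 6800, 7543, 8286, 9029, 9772, 10515, 11258, 12001, 12744, 13487, 14230, 14973, 15716, 16459, 17202, 17945

k = N/n = 18575/25 = 743
invoice 1: 113
invoice 2: 113 + 743 = 856
invoice 3: 856 + 743 = 1599
invoice 4: 1599 + 743 = 2342
invoice 5: 2342 + 743 = 3085
invoice 6: 3085 + 743 = 3828
invoice 7: 3828 + 743 = 4571
invoice 8: 4571 + 743 = 5314
invoice 9: 5314 + 743 = 6057
invoice 10: 6057 + 743 = 6800
invoice 11: 6800 + 743 = 7543
invoice 12: 7543 + 743 = 8286
invoice 13: 8286 + 743 = 9029
invoice 14: 9029 + 743 = 9772
invoice 15: 9772 + 743 = 10515
invoice 16: 10515 + 743 = 11258
invoice 17: 11258 + 743 = 12001
invoice 18: 12001 + 743 = 12744
invoice 19: 12744 + 743 = 13487
invoice 20: 13487 + 743 = 14230
invoice 21: 14230 + 743 = 14973
invoice 22: 14973 + 743 = 15716
invoice 23: 15716 + 743 = 16459
invoice 24: 16459 + 743 = 17202
invoice 25: 17202 + 743 = 17945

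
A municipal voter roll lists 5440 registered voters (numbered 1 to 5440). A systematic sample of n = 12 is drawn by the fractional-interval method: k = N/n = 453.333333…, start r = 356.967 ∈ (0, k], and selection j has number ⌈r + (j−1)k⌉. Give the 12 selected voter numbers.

j=1: r + 0k = 356.967 → ⌈·⌉ = 357
j=2: r + 1k = 810.300333… → ⌈·⌉ = 811
j=3: r + 2k = 1263.633666… → ⌈·⌉ = 1264
j=4: r + 3k = 1716.967 → ⌈·⌉ = 1717
j=5: r + 4k = 2170.300333… → ⌈·⌉ = 2171
j=6: r + 5k = 2623.633666… → ⌈·⌉ = 2624
j=7: r + 6k = 3076.967 → ⌈·⌉ = 3077
j=8: r + 7k = 3530.300333… → ⌈·⌉ = 3531
j=9: r + 8k = 3983.633666… → ⌈·⌉ = 3984
j=10: r + 9k = 4436.967 → ⌈·⌉ = 4437
j=11: r + 10k = 4890.300333… → ⌈·⌉ = 4891
j=12: r + 11k = 5343.633666… → ⌈·⌉ = 5344

357, 811, 1264, 1717, 2171, 2624, 3077, 3531, 3984, 4437, 4891, 5344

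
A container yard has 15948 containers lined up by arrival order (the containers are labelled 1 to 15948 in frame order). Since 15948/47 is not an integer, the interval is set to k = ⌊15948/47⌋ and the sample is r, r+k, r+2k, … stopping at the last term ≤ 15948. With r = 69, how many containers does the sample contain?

k = ⌊15948/47⌋ = 339
Achieved size = ⌊(15948 − 69)/339⌋ + 1 = ⌊15879/339⌋ + 1 = 46 + 1 = 47
(last selection: 69 + 46×339 = 15663 ≤ 15948; next would be 16002 > 15948)

47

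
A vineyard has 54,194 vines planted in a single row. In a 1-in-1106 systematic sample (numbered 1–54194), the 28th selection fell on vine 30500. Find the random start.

k = 1106
r = 30500 − (28−1)×1106 = 30500 − 29862 = 638

638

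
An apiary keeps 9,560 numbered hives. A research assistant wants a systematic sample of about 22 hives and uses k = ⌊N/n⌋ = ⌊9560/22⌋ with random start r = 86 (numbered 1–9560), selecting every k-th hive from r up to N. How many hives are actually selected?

22

k = ⌊9560/22⌋ = 434
Achieved size = ⌊(9560 − 86)/434⌋ + 1 = ⌊9474/434⌋ + 1 = 21 + 1 = 22
(last selection: 86 + 21×434 = 9200 ≤ 9560; next would be 9634 > 9560)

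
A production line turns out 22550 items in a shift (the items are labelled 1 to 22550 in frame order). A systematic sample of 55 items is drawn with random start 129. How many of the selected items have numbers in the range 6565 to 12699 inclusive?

k = 22550/55 = 410
First selection ≥ 6565: 129 + ⌈(6565−129)/410⌉·410 = 129 + 16×410 = 6689
Last selection ≤ 12699: 129 + ⌊(12699−129)/410⌋·410 = 129 + 30×410 = 12429
Count = 30 − 16 + 1 = 15

15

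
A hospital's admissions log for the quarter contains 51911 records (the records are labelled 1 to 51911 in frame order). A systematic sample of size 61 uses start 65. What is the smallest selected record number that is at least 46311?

46870

k = 51911/61 = 851
Steps past start: ⌈(46311 − 65)/851⌉ = ⌈46246/851⌉ = 55
Selected record: 65 + 55×851 = 46870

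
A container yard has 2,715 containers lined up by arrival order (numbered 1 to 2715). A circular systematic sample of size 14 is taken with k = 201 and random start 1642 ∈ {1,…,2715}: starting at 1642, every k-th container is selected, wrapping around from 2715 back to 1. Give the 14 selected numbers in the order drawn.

1642, 1843, 2044, 2245, 2446, 2647, 133, 334, 535, 736, 937, 1138, 1339, 1540

Selection 1: 1642
Selection 2: 1642 + 201 = 1843
Selection 3: 1843 + 201 = 2044
Selection 4: 2044 + 201 = 2245
Selection 5: 2245 + 201 = 2446
Selection 6: 2446 + 201 = 2647
Selection 7: 2647 + 201 = 2848 → 2848 − 2715 = 133
Selection 8: 133 + 201 = 334
Selection 9: 334 + 201 = 535
Selection 10: 535 + 201 = 736
Selection 11: 736 + 201 = 937
Selection 12: 937 + 201 = 1138
Selection 13: 1138 + 201 = 1339
Selection 14: 1339 + 201 = 1540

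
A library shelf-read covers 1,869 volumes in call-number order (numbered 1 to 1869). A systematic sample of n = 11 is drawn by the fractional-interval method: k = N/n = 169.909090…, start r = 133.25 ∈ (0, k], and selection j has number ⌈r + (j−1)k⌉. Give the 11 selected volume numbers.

134, 304, 474, 643, 813, 983, 1153, 1323, 1493, 1663, 1833

j=1: r + 0k = 133.25 → ⌈·⌉ = 134
j=2: r + 1k = 303.159090… → ⌈·⌉ = 304
j=3: r + 2k = 473.068181… → ⌈·⌉ = 474
j=4: r + 3k = 642.977272… → ⌈·⌉ = 643
j=5: r + 4k = 812.886363… → ⌈·⌉ = 813
j=6: r + 5k = 982.795454… → ⌈·⌉ = 983
j=7: r + 6k = 1152.704545… → ⌈·⌉ = 1153
j=8: r + 7k = 1322.613636… → ⌈·⌉ = 1323
j=9: r + 8k = 1492.522727… → ⌈·⌉ = 1493
j=10: r + 9k = 1662.431818… → ⌈·⌉ = 1663
j=11: r + 10k = 1832.340909… → ⌈·⌉ = 1833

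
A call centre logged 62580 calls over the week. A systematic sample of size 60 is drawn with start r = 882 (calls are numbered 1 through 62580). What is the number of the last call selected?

62419

k = 62580/60 = 1043
60th selection = r + (60−1)·k = 882 + 59×1043 = 882 + 61537 = 62419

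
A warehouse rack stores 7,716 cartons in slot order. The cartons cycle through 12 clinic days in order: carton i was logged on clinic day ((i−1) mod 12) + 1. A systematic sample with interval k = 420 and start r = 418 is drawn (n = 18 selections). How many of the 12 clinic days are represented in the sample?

1

Consecutive selections differ by k = 420, so their clinic day numbers differ by 420 mod 12 = 0.
gcd(420, 12) = 12, so the sample visits 12/12 = 1 distinct residues mod 12.
Start 418 is clinic day 10; the clinic days hit are 10.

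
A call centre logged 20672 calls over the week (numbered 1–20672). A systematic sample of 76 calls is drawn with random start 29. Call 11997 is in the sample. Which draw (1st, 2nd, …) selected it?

k = 20672/76 = 272
position = (11997 − 29)/272 + 1 = 11968/272 + 1 = 44 + 1 = 45

45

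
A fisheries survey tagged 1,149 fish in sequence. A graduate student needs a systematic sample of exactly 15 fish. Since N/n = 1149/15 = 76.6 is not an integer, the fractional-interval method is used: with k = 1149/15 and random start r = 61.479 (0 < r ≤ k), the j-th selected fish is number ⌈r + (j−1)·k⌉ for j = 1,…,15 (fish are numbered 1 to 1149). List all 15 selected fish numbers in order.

62, 139, 215, 292, 368, 445, 522, 598, 675, 751, 828, 905, 981, 1058, 1134

j=1: r + 0k = 61.479 → ⌈·⌉ = 62
j=2: r + 1k = 138.079 → ⌈·⌉ = 139
j=3: r + 2k = 214.679 → ⌈·⌉ = 215
j=4: r + 3k = 291.279 → ⌈·⌉ = 292
j=5: r + 4k = 367.879 → ⌈·⌉ = 368
j=6: r + 5k = 444.479 → ⌈·⌉ = 445
j=7: r + 6k = 521.079 → ⌈·⌉ = 522
j=8: r + 7k = 597.679 → ⌈·⌉ = 598
j=9: r + 8k = 674.279 → ⌈·⌉ = 675
j=10: r + 9k = 750.879 → ⌈·⌉ = 751
j=11: r + 10k = 827.479 → ⌈·⌉ = 828
j=12: r + 11k = 904.079 → ⌈·⌉ = 905
j=13: r + 12k = 980.679 → ⌈·⌉ = 981
j=14: r + 13k = 1057.279 → ⌈·⌉ = 1058
j=15: r + 14k = 1133.879 → ⌈·⌉ = 1134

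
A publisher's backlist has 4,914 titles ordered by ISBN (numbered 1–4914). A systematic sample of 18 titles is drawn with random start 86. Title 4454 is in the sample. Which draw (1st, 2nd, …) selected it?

k = 4914/18 = 273
position = (4454 − 86)/273 + 1 = 4368/273 + 1 = 16 + 1 = 17

17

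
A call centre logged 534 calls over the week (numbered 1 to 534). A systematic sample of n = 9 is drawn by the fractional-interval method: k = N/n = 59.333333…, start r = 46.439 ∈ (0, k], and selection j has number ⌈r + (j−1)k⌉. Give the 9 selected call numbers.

j=1: r + 0k = 46.439 → ⌈·⌉ = 47
j=2: r + 1k = 105.772333… → ⌈·⌉ = 106
j=3: r + 2k = 165.105666… → ⌈·⌉ = 166
j=4: r + 3k = 224.439 → ⌈·⌉ = 225
j=5: r + 4k = 283.772333… → ⌈·⌉ = 284
j=6: r + 5k = 343.105666… → ⌈·⌉ = 344
j=7: r + 6k = 402.439 → ⌈·⌉ = 403
j=8: r + 7k = 461.772333… → ⌈·⌉ = 462
j=9: r + 8k = 521.105666… → ⌈·⌉ = 522

47, 106, 166, 225, 284, 344, 403, 462, 522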